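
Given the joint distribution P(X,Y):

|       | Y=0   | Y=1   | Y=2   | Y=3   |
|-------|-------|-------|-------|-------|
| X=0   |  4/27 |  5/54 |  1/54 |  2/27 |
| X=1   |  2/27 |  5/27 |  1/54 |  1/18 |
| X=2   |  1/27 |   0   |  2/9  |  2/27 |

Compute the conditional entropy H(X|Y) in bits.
1.1233 bits

H(X|Y) = H(X,Y) - H(Y)

H(X,Y) = -Σ_{x,y} P(x,y) log₂ P(x,y). Per-cell terms -P(x,y)·log₂P(x,y):
  X=0: 0.40813, 0.31787, 0.10657, 0.27814
  X=1: 0.27814, 0.45055, 0.10657, 0.23166
  X=2: 0.17611, 0.00000, 0.48221, 0.27814
  (cells with P = 0 contribute 0)
Sum of the 12 terms: H(X,Y) = 3.1141 bits

Marginal of Y (column sums):
  P(Y=0) = 4/27 + 2/27 + 1/27 = 7/27
  P(Y=1) = 5/54 + 5/27 + 0 = 5/18
  P(Y=2) = 1/54 + 1/54 + 2/9 = 7/27
  P(Y=3) = 2/27 + 1/18 + 2/27 = 11/54
H(Y) = -[(7/27)·log₂(7/27) + (5/18)·log₂(5/18) + (7/27)·log₂(7/27) + (11/54)·log₂(11/54)]
  = 0.50492 + 0.51333 + 0.50492 + 0.46759 = 1.9908 bits

H(X|Y) = H(X,Y) - H(Y) = 3.1141 - 1.9908 = 1.1233 bits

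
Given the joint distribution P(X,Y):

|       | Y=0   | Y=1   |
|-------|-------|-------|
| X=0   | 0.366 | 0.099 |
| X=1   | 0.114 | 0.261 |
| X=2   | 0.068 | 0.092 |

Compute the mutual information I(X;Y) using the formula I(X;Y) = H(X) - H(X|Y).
0.1563 bits

I(X;Y) = H(X) - H(X|Y)

Marginal of X (row sums):
  P(X=0) = 0.366 + 0.099 = 0.465
  P(X=1) = 0.114 + 0.261 = 0.375
  P(X=2) = 0.068 + 0.092 = 0.160
H(X) = -[0.465·log₂(0.465) + 0.375·log₂(0.375) + 0.160·log₂(0.160)]
  = 0.51368 + 0.53064 + 0.42302 = 1.46734 bits

Marginal of Y (column sums):
  P(Y=0) = 0.366 + 0.114 + 0.068 = 0.548
  P(Y=1) = 0.099 + 0.261 + 0.092 = 0.452
H(X|Y) = Σ_y P(y)·H(X|Y=y):
  Y=0: P(Y=0) = 0.548, P(X|Y=0) = (183/274, 57/274, 17/137) → H(X|Y=0) = 1.23372
  Y=1: P(Y=1) = 0.452, P(X|Y=1) = (99/452, 261/452, 23/113) → H(X|Y=1) = 1.40479
H(X|Y) = 0.548·1.23372 + 0.452·1.40479 = 1.31104 bits

I(X;Y) = H(X) - H(X|Y) = 1.46734 - 1.31104 = 0.1563 bits

Cross-check via I(X;Y) = H(X) + H(Y) - H(X,Y): computing H(Y) from the column sums and H(X,Y) from the 6 cells in the same way gives H(Y) = 0.99334 bits and H(X,Y) = 2.30438 bits, so
I(X;Y) = 1.46734 + 0.99334 - 2.30438 = 0.1563 bits ✓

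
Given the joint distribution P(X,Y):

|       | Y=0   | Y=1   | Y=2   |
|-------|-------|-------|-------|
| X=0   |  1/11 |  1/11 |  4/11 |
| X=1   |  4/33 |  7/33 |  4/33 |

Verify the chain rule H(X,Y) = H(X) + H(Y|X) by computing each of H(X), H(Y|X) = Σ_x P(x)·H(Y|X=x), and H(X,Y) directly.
H(X) = 0.9940 bits, H(Y|X) = 1.3782 bits, H(X,Y) = 2.3722 bits

Marginal of X (row sums):
  P(X=0) = 1/11 + 1/11 + 4/11 = 6/11
  P(X=1) = 4/33 + 7/33 + 4/33 = 5/11
H(X) = -[(6/11)·log₂(6/11) + (5/11)·log₂(5/11)]
  = 0.4770 + 0.5170 = 0.9940 bits

H(Y|X) = Σ_x P(x)·H(Y|X=x):
  X=0: P(X=0) = 6/11, P(Y|X=0) = (1/6, 1/6, 2/3) → H(Y|X=0) = 1.2516
  X=1: P(X=1) = 5/11, P(Y|X=1) = (4/15, 7/15, 4/15) → H(Y|X=1) = 1.5301
H(Y|X) = (6/11)·1.2516 + (5/11)·1.5301 = 1.3782 bits

H(X,Y) = -Σ_{x,y} P(x,y) log₂ P(x,y). Per-cell terms -P(x,y)·log₂P(x,y):
  X=0: 0.3145, 0.3145, 0.5307
  X=1: 0.3690, 0.4745, 0.3690
Sum of the 6 terms: H(X,Y) = 2.3722 bits

Chain rule check:
  H(X) + H(Y|X) = 0.9940 + 1.3782 = 2.3722 bits
  H(X,Y) = 2.3722 bits
✓ Chain rule verified.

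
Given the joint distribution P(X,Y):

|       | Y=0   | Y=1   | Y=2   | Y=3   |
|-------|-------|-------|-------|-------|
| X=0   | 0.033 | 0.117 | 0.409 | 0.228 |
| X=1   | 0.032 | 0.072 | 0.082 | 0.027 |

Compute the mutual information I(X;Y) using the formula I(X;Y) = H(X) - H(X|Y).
0.0572 bits

I(X;Y) = H(X) - H(X|Y)

Marginal of X (row sums):
  P(X=0) = 0.033 + 0.117 + 0.409 + 0.228 = 0.787
  P(X=1) = 0.032 + 0.072 + 0.082 + 0.027 = 0.213
H(X) = -[0.787·log₂(0.787) + 0.213·log₂(0.213)]
  = 0.2720 + 0.4752 = 0.7472 bits

Marginal of Y (column sums):
  P(Y=0) = 0.033 + 0.032 = 0.065
  P(Y=1) = 0.117 + 0.072 = 0.189
  P(Y=2) = 0.409 + 0.082 = 0.491
  P(Y=3) = 0.228 + 0.027 = 0.255
H(X|Y) = Σ_y P(y)·H(X|Y=y):
  Y=0: P(Y=0) = 0.065, P(X|Y=0) = (33/65, 32/65) → H(X|Y=0) = 0.9998
  Y=1: P(Y=1) = 0.189, P(X|Y=1) = (13/21, 8/21) → H(X|Y=1) = 0.9587
  Y=2: P(Y=2) = 0.491, P(X|Y=2) = (409/491, 82/491) → H(X|Y=2) = 0.6508
  Y=3: P(Y=3) = 0.255, P(X|Y=3) = (76/85, 9/85) → H(X|Y=3) = 0.4874
H(X|Y) = 0.065·0.9998 + 0.189·0.9587 + 0.491·0.6508 + 0.255·0.4874 = 0.6900 bits

I(X;Y) = H(X) - H(X|Y) = 0.7472 - 0.6900 = 0.0572 bits

Cross-check via I(X;Y) = H(X) + H(Y) - H(X,Y): computing H(Y) from the column sums and H(X,Y) from the 8 cells in the same way gives H(Y) = 1.7172 bits and H(X,Y) = 2.4072 bits, so
I(X;Y) = 0.7472 + 1.7172 - 2.4072 = 0.0572 bits ✓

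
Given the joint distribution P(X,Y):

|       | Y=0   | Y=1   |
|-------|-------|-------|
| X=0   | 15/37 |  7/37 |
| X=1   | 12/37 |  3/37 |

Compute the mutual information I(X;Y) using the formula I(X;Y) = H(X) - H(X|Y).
0.0126 bits

I(X;Y) = H(X) - H(X|Y)

Marginal of X (row sums):
  P(X=0) = 15/37 + 7/37 = 22/37
  P(X=1) = 12/37 + 3/37 = 15/37
H(X) = -[(22/37)·log₂(22/37) + (15/37)·log₂(15/37)]
  = 0.44596 + 0.52807 = 0.9740 bits

Marginal of Y (column sums):
  P(Y=0) = 15/37 + 12/37 = 27/37
  P(Y=1) = 7/37 + 3/37 = 10/37
H(X|Y) = Σ_y P(y)·H(X|Y=y):
  Y=0: P(Y=0) = 27/37, P(X|Y=0) = (5/9, 4/9) → H(X|Y=0) = 0.99108
  Y=1: P(Y=1) = 10/37, P(X|Y=1) = (7/10, 3/10) → H(X|Y=1) = 0.88129
H(X|Y) = (27/37)·0.99108 + (10/37)·0.88129 = 0.9614 bits

I(X;Y) = H(X) - H(X|Y) = 0.9740 - 0.9614 = 0.0126 bits

Cross-check via I(X;Y) = H(X) + H(Y) - H(X,Y): computing H(Y) from the column sums and H(X,Y) from the 4 cells in the same way gives H(Y) = 0.8419 bits and H(X,Y) = 1.8033 bits, so
I(X;Y) = 0.9740 + 0.8419 - 1.8033 = 0.0126 bits ✓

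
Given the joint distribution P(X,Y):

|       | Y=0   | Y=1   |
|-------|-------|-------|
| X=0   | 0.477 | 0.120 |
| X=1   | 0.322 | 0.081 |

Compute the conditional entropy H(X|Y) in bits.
0.9727 bits

H(X|Y) = H(X,Y) - H(Y)

H(X,Y) = -Σ_{x,y} P(x,y) log₂ P(x,y). Per-cell terms -P(x,y)·log₂P(x,y):
  X=0: 0.50941, 0.36707
  X=1: 0.52643, 0.29370
Sum of the 4 terms: H(X,Y) = 1.6966 bits

Marginal of Y (column sums):
  P(Y=0) = 0.477 + 0.322 = 0.799
  P(Y=1) = 0.120 + 0.081 = 0.201
H(Y) = -[0.799·log₂(0.799) + 0.201·log₂(0.201)]
  = 0.25866 + 0.46526 = 0.7239 bits

H(X|Y) = H(X,Y) - H(Y) = 1.6966 - 0.7239 = 0.9727 bits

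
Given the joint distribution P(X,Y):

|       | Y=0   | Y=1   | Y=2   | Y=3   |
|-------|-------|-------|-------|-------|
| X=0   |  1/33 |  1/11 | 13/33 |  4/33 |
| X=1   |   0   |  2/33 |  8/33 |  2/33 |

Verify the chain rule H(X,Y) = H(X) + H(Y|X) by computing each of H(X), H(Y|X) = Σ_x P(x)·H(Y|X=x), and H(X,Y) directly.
H(X) = 0.9457 bits, H(Y|X) = 1.4060 bits, H(X,Y) = 2.3516 bits

Marginal of X (row sums):
  P(X=0) = 1/33 + 1/11 + 13/33 + 4/33 = 7/11
  P(X=1) = 0 + 2/33 + 8/33 + 2/33 = 4/11
H(X) = -[(7/11)·log₂(7/11) + (4/11)·log₂(4/11)]
  = 0.4150 + 0.5307 = 0.9457 bits

H(Y|X) = Σ_x P(x)·H(Y|X=x):
  X=0: P(X=0) = 7/11, P(Y|X=0) = (1/21, 1/7, 13/21, 4/21) → H(Y|X=0) = 1.4942
  X=1: P(X=1) = 4/11, P(Y|X=1) = (0, 1/6, 2/3, 1/6) → H(Y|X=1) = 1.2516
H(Y|X) = (7/11)·1.4942 + (4/11)·1.2516 = 1.4060 bits

H(X,Y) = -Σ_{x,y} P(x,y) log₂ P(x,y). Per-cell terms -P(x,y)·log₂P(x,y):
  X=0: 0.1529, 0.3145, 0.5294, 0.3690
  X=1: 0.0000, 0.2451, 0.4956, 0.2451
  (cells with P = 0 contribute 0)
Sum of the 8 terms: H(X,Y) = 2.3516 bits

Chain rule check:
  H(X) + H(Y|X) = 0.9457 + 1.4060 = 2.3517 bits
  H(X,Y) = 2.3516 bits
✓ Chain rule verified (Δ = 0.0001 is 4-dp rounding noise: each of the three values was rounded independently).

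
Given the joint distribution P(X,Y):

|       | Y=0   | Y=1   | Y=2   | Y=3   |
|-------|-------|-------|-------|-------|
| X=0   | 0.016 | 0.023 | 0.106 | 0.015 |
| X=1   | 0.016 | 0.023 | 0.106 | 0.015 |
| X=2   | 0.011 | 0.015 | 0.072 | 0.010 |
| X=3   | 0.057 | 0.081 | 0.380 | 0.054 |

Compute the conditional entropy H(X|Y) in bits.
1.6538 bits

H(X|Y) = H(X,Y) - H(Y)

H(X,Y) = -Σ_{x,y} P(x,y) log₂ P(x,y). Per-cell terms -P(x,y)·log₂P(x,y):
  X=0: 0.095453, 0.125171, 0.343214, 0.090883
  X=1: 0.095453, 0.125171, 0.343214, 0.090883
  X=2: 0.071570, 0.090883, 0.273302, 0.066439
  X=3: 0.235575, 0.293701, 0.530453, 0.227388
Sum of the 16 terms: H(X,Y) = 3.09875 bits

Marginal of Y (column sums):
  P(Y=0) = 0.016 + 0.016 + 0.011 + 0.057 = 0.100
  P(Y=1) = 0.023 + 0.023 + 0.015 + 0.081 = 0.142
  P(Y=2) = 0.106 + 0.106 + 0.072 + 0.380 = 0.664
  P(Y=3) = 0.015 + 0.015 + 0.010 + 0.054 = 0.094
H(Y) = -[0.100·log₂(0.100) + 0.142·log₂(0.142) + 0.664·log₂(0.664) + 0.094·log₂(0.094)]
  = 0.332193 + 0.399877 + 0.392255 + 0.320652 = 1.44498 bits

H(X|Y) = H(X,Y) - H(Y) = 3.09875 - 1.44498 = 1.6538 bits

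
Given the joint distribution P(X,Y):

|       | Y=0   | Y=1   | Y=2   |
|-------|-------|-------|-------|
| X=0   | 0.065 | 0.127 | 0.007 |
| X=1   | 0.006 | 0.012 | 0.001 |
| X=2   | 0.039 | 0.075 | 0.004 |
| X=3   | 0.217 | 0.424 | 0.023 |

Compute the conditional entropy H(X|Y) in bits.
1.3281 bits

H(X|Y) = H(X,Y) - H(Y)

H(X,Y) = -Σ_{x,y} P(x,y) log₂ P(x,y). Per-cell terms -P(x,y)·log₂P(x,y):
  X=0: 0.256322, 0.378092, 0.050109
  X=1: 0.044285, 0.076570, 0.009966
  X=2: 0.182535, 0.280272, 0.031863
  X=3: 0.478319, 0.524854, 0.125171
Sum of the 12 terms: H(X,Y) = 2.43836 bits

Marginal of Y (column sums):
  P(Y=0) = 0.065 + 0.006 + 0.039 + 0.217 = 0.327
  P(Y=1) = 0.127 + 0.012 + 0.075 + 0.424 = 0.638
  P(Y=2) = 0.007 + 0.001 + 0.004 + 0.023 = 0.035
H(Y) = -[0.327·log₂(0.327) + 0.638·log₂(0.638) + 0.035·log₂(0.035)]
  = 0.527332 + 0.413661 + 0.169278 = 1.11027 bits

H(X|Y) = H(X,Y) - H(Y) = 2.43836 - 1.11027 = 1.3281 bits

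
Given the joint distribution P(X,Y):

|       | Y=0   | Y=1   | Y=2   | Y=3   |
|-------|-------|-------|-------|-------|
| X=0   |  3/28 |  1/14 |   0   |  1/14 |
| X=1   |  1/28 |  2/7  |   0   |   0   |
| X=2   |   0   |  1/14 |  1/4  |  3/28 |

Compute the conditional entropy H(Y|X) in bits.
1.1443 bits

H(Y|X) = H(X,Y) - H(X)

H(X,Y) = -Σ_{x,y} P(x,y) log₂ P(x,y). Per-cell terms -P(x,y)·log₂P(x,y):
  X=0: 0.3452563, 0.2719539, 0.0000000, 0.2719539
  X=1: 0.1716912, 0.5163871, 0.0000000, 0.0000000
  X=2: 0.0000000, 0.2719539, 0.5000000, 0.3452563
  (cells with P = 0 contribute 0)
Sum of the 12 terms: H(X,Y) = 2.694453 bits

Marginal of X (row sums):
  P(X=0) = 3/28 + 1/14 + 0 + 1/14 = 1/4
  P(X=1) = 1/28 + 2/7 + 0 + 0 = 9/28
  P(X=2) = 0 + 1/14 + 1/4 + 3/28 = 3/7
H(X) = -[(1/4)·log₂(1/4) + (9/28)·log₂(9/28) + (3/7)·log₂(3/7)]
  = 0.5000000 + 0.5263168 + 0.5238825 = 1.550199 bits

H(Y|X) = H(X,Y) - H(X) = 2.694453 - 1.550199 = 1.1443 bits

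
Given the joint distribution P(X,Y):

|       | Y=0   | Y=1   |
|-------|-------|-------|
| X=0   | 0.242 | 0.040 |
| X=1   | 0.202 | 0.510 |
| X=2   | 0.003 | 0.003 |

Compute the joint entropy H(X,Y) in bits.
1.6930 bits

H(X,Y) = -Σ_{x,y} P(x,y) log₂ P(x,y). Per-cell terms -P(x,y)·log₂P(x,y):
  X=0: 0.495355, 0.185754
  X=1: 0.466130, 0.495430
  X=2: 0.025142, 0.025142
Sum of the 6 terms: H(X,Y) = 1.6930 bits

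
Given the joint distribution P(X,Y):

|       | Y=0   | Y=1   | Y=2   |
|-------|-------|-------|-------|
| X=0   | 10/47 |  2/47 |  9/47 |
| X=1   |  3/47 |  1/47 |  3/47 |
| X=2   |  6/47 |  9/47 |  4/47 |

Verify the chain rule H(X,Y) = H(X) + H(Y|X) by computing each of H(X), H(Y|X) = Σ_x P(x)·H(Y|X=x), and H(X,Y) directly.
H(X) = 1.4567 bits, H(Y|X) = 1.4320 bits, H(X,Y) = 2.8887 bits

Marginal of X (row sums):
  P(X=0) = 10/47 + 2/47 + 9/47 = 21/47
  P(X=1) = 3/47 + 1/47 + 3/47 = 7/47
  P(X=2) = 6/47 + 9/47 + 4/47 = 19/47
H(X) = -[(21/47)·log₂(21/47) + (7/47)·log₂(7/47) + (19/47)·log₂(19/47)]
  = 0.51931 + 0.40916 + 0.52822 = 1.4567 bits

H(Y|X) = Σ_x P(x)·H(Y|X=x):
  X=0: P(X=0) = 21/47, P(Y|X=0) = (10/21, 2/21, 3/7) → H(Y|X=0) = 1.35667
  X=1: P(X=1) = 7/47, P(Y|X=1) = (3/7, 1/7, 3/7) → H(Y|X=1) = 1.44882
  X=2: P(X=2) = 19/47, P(Y|X=2) = (6/19, 9/19, 4/19) → H(Y|X=2) = 1.50903
H(Y|X) = (21/47)·1.35667 + (7/47)·1.44882 + (19/47)·1.50903 = 1.4320 bits

H(X,Y) = -Σ_{x,y} P(x,y) log₂ P(x,y). Per-cell terms -P(x,y)·log₂P(x,y):
  X=0: 0.47503, 0.19381, 0.45664
  X=1: 0.25338, 0.11818, 0.25338
  X=2: 0.37910, 0.45664, 0.30252
Sum of the 9 terms: H(X,Y) = 2.8887 bits

Chain rule check:
  H(X) + H(Y|X) = 1.4567 + 1.4320 = 2.8887 bits
  H(X,Y) = 2.8887 bits
✓ Chain rule verified.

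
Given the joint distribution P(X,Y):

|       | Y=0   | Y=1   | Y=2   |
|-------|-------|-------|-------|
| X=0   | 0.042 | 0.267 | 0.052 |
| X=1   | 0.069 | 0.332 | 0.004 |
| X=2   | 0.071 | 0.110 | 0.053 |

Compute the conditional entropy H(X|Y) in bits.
1.4469 bits

H(X|Y) = H(X,Y) - H(Y)

H(X,Y) = -Σ_{x,y} P(x,y) log₂ P(x,y). Per-cell terms -P(x,y)·log₂P(x,y):
  X=0: 0.192086, 0.508659, 0.221798
  X=1: 0.266151, 0.528127, 0.031863
  X=2: 0.270939, 0.350287, 0.224607
Sum of the 9 terms: H(X,Y) = 2.59452 bits

Marginal of Y (column sums):
  P(Y=0) = 0.042 + 0.069 + 0.071 = 0.182
  P(Y=1) = 0.267 + 0.332 + 0.110 = 0.709
  P(Y=2) = 0.052 + 0.004 + 0.053 = 0.109
H(Y) = -[0.182·log₂(0.182) + 0.709·log₂(0.709) + 0.109·log₂(0.109)]
  = 0.447354 + 0.351765 + 0.348538 = 1.14766 bits

H(X|Y) = H(X,Y) - H(Y) = 2.59452 - 1.14766 = 1.4469 bits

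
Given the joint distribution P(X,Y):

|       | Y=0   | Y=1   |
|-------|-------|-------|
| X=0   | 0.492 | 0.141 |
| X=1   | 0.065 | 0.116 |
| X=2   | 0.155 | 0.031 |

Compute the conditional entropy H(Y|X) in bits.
0.7757 bits

H(Y|X) = H(X,Y) - H(X)

H(X,Y) = -Σ_{x,y} P(x,y) log₂ P(x,y). Per-cell terms -P(x,y)·log₂P(x,y):
  X=0: 0.5034, 0.3985
  X=1: 0.2563, 0.3605
  X=2: 0.4169, 0.1554
Sum of the 6 terms: H(X,Y) = 2.0910 bits

Marginal of X (row sums):
  P(X=0) = 0.492 + 0.141 = 0.633
  P(X=1) = 0.065 + 0.116 = 0.181
  P(X=2) = 0.155 + 0.031 = 0.186
H(X) = -[0.633·log₂(0.633) + 0.181·log₂(0.181) + 0.186·log₂(0.186)]
  = 0.4176 + 0.4463 + 0.4514 = 1.3153 bits

H(Y|X) = H(X,Y) - H(X) = 2.0910 - 1.3153 = 0.7757 bits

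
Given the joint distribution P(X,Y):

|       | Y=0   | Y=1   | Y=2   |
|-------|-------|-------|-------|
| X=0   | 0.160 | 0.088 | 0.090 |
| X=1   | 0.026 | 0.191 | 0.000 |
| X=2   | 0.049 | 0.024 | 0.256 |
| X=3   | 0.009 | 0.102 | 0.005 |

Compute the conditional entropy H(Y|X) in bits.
1.0228 bits

H(Y|X) = H(X,Y) - H(X)

H(X,Y) = -Σ_{x,y} P(x,y) log₂ P(x,y). Per-cell terms -P(x,y)·log₂P(x,y):
  X=0: 0.4230, 0.3086, 0.3127
  X=1: 0.1369, 0.4562, 0.0000
  X=2: 0.2132, 0.1291, 0.5032
  X=3: 0.0612, 0.3359, 0.0382
  (cells with P = 0 contribute 0)
Sum of the 12 terms: H(X,Y) = 2.9182 bits

Marginal of X (row sums):
  P(X=0) = 0.160 + 0.088 + 0.090 = 0.338
  P(X=1) = 0.026 + 0.191 + 0.000 = 0.217
  P(X=2) = 0.049 + 0.024 + 0.256 = 0.329
  P(X=3) = 0.009 + 0.102 + 0.005 = 0.116
H(X) = -[0.338·log₂(0.338) + 0.217·log₂(0.217) + 0.329·log₂(0.329) + 0.116·log₂(0.116)]
  = 0.5289 + 0.4783 + 0.5277 + 0.3605 = 1.8954 bits

H(Y|X) = H(X,Y) - H(X) = 2.9182 - 1.8954 = 1.0228 bits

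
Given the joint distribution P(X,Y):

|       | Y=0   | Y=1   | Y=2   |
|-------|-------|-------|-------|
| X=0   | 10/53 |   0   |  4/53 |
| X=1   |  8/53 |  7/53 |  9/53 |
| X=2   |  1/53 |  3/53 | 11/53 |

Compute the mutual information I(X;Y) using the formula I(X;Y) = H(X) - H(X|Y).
0.2618 bits

I(X;Y) = H(X) - H(X|Y)

Marginal of X (row sums):
  P(X=0) = 10/53 + 0 + 4/53 = 14/53
  P(X=1) = 8/53 + 7/53 + 9/53 = 24/53
  P(X=2) = 1/53 + 3/53 + 11/53 = 15/53
H(X) = -[(14/53)·log₂(14/53) + (24/53)·log₂(24/53) + (15/53)·log₂(15/53)]
  = 0.5073 + 0.5176 + 0.5154 = 1.5403 bits

Marginal of Y (column sums):
  P(Y=0) = 10/53 + 8/53 + 1/53 = 19/53
  P(Y=1) = 0 + 7/53 + 3/53 = 10/53
  P(Y=2) = 4/53 + 9/53 + 11/53 = 24/53
H(X|Y) = Σ_y P(y)·H(X|Y=y):
  Y=0: P(Y=0) = 19/53, P(X|Y=0) = (10/19, 8/19, 1/19) → H(X|Y=0) = 1.2364
  Y=1: P(Y=1) = 10/53, P(X|Y=1) = (0, 7/10, 3/10) → H(X|Y=1) = 0.8813
  Y=2: P(Y=2) = 24/53, P(X|Y=2) = (1/6, 3/8, 11/24) → H(X|Y=2) = 1.4773
H(X|Y) = (19/53)·1.2364 + (10/53)·0.8813 + (24/53)·1.4773 = 1.2785 bits

I(X;Y) = H(X) - H(X|Y) = 1.5403 - 1.2785 = 0.2618 bits

Cross-check via I(X;Y) = H(X) + H(Y) - H(X,Y): computing H(Y) from the column sums and H(X,Y) from the 9 cells in the same way gives H(Y) = 1.5021 bits and H(X,Y) = 2.7806 bits, so
I(X;Y) = 1.5403 + 1.5021 - 2.7806 = 0.2618 bits ✓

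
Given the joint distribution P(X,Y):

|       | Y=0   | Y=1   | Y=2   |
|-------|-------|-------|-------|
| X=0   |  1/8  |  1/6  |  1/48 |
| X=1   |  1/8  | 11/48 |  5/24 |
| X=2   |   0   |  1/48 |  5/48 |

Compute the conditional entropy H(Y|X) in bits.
1.3457 bits

H(Y|X) = H(X,Y) - H(X)

H(X,Y) = -Σ_{x,y} P(x,y) log₂ P(x,y). Per-cell terms -P(x,y)·log₂P(x,y):
  X=0: 0.37500, 0.43083, 0.11635
  X=1: 0.37500, 0.48710, 0.47147
  X=2: 0.00000, 0.11635, 0.33990
  (cells with P = 0 contribute 0)
Sum of the 9 terms: H(X,Y) = 2.7120 bits

Marginal of X (row sums):
  P(X=0) = 1/8 + 1/6 + 1/48 = 5/16
  P(X=1) = 1/8 + 11/48 + 5/24 = 9/16
  P(X=2) = 0 + 1/48 + 5/48 = 1/8
H(X) = -[(5/16)·log₂(5/16) + (9/16)·log₂(9/16) + (1/8)·log₂(1/8)]
  = 0.52440 + 0.46692 + 0.37500 = 1.3663 bits

H(Y|X) = H(X,Y) - H(X) = 2.7120 - 1.3663 = 1.3457 bits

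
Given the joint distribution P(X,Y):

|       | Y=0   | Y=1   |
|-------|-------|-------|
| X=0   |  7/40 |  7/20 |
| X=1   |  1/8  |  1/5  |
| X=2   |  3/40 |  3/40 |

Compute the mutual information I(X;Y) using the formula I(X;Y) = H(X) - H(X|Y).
0.0099 bits

I(X;Y) = H(X) - H(X|Y)

Marginal of X (row sums):
  P(X=0) = 7/40 + 7/20 = 21/40
  P(X=1) = 1/8 + 1/5 = 13/40
  P(X=2) = 3/40 + 3/40 = 3/20
H(X) = -[(21/40)·log₂(21/40) + (13/40)·log₂(13/40) + (3/20)·log₂(3/20)]
  = 0.4880456 + 0.5269837 + 0.4105448 = 1.425574 bits

Marginal of Y (column sums):
  P(Y=0) = 7/40 + 1/8 + 3/40 = 3/8
  P(Y=1) = 7/20 + 1/5 + 3/40 = 5/8
H(X|Y) = Σ_y P(y)·H(X|Y=y):
  Y=0: P(Y=0) = 3/8, P(X|Y=0) = (7/15, 1/3, 1/5) → H(X|Y=0) = 1.5058231
  Y=1: P(Y=1) = 5/8, P(X|Y=1) = (14/25, 8/25, 3/25) → H(X|Y=1) = 1.3615419
H(X|Y) = (3/8)·1.5058231 + (5/8)·1.3615419 = 1.415647 bits

I(X;Y) = H(X) - H(X|Y) = 1.425574 - 1.415647 = 0.0099 bits

Cross-check via I(X;Y) = H(X) + H(Y) - H(X,Y): computing H(Y) from the column sums and H(X,Y) from the 6 cells in the same way gives H(Y) = 0.954434 bits and H(X,Y) = 2.370081 bits, so
I(X;Y) = 1.425574 + 0.954434 - 2.370081 = 0.0099 bits ✓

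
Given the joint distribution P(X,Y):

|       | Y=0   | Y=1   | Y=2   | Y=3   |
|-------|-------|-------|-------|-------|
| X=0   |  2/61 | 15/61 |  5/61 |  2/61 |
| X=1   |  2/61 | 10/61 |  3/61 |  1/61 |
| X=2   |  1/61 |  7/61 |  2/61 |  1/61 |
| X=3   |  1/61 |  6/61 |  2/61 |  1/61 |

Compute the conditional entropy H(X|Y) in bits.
1.9051 bits

H(X|Y) = H(X,Y) - H(Y)

H(X,Y) = -Σ_{x,y} P(x,y) log₂ P(x,y). Per-cell terms -P(x,y)·log₂P(x,y):
  X=0: 0.16166, 0.49767, 0.29580, 0.16166
  X=1: 0.16166, 0.42767, 0.21373, 0.09723
  X=2: 0.09723, 0.35842, 0.16166, 0.09723
  X=3: 0.09723, 0.32909, 0.16166, 0.09723
Sum of the 16 terms: H(X,Y) = 3.4168 bits

Marginal of Y (column sums):
  P(Y=0) = 2/61 + 2/61 + 1/61 + 1/61 = 6/61
  P(Y=1) = 15/61 + 10/61 + 7/61 + 6/61 = 38/61
  P(Y=2) = 5/61 + 3/61 + 2/61 + 2/61 = 12/61
  P(Y=3) = 2/61 + 1/61 + 1/61 + 1/61 = 5/61
H(Y) = -[(6/61)·log₂(6/61) + (38/61)·log₂(38/61) + (12/61)·log₂(12/61) + (5/61)·log₂(5/61)]
  = 0.32909 + 0.42536 + 0.46146 + 0.29580 = 1.5117 bits

H(X|Y) = H(X,Y) - H(Y) = 3.4168 - 1.5117 = 1.9051 bits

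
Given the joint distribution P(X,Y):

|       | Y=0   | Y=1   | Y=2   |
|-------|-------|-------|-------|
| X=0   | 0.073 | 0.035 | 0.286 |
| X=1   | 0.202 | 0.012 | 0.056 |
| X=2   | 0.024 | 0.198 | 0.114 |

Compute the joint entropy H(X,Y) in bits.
2.6859 bits

H(X,Y) = -Σ_{x,y} P(x,y) log₂ P(x,y). Per-cell terms -P(x,y)·log₂P(x,y):
  X=0: 0.27565, 0.16928, 0.51649
  X=1: 0.46613, 0.07657, 0.23287
  X=2: 0.12914, 0.46261, 0.35715
Sum of the 9 terms: H(X,Y) = 2.6859 bits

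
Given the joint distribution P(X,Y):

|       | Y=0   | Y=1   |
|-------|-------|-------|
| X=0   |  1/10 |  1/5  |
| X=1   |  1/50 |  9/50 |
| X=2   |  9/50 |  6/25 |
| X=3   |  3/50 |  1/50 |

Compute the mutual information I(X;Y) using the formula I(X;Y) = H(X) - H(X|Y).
0.0947 bits

I(X;Y) = H(X) - H(X|Y)

Marginal of X (row sums):
  P(X=0) = 1/10 + 1/5 = 3/10
  P(X=1) = 1/50 + 9/50 = 1/5
  P(X=2) = 9/50 + 6/25 = 21/50
  P(X=3) = 3/50 + 1/50 = 2/25
H(X) = -[(3/10)·log₂(3/10) + (1/5)·log₂(1/5) + (21/50)·log₂(21/50) + (2/25)·log₂(2/25)]
  = 0.5211 + 0.4644 + 0.5256 + 0.2915 = 1.8026 bits

Marginal of Y (column sums):
  P(Y=0) = 1/10 + 1/50 + 9/50 + 3/50 = 9/25
  P(Y=1) = 1/5 + 9/50 + 6/25 + 1/50 = 16/25
H(X|Y) = Σ_y P(y)·H(X|Y=y):
  Y=0: P(Y=0) = 9/25, P(X|Y=0) = (5/18, 1/18, 1/2, 1/6) → H(X|Y=0) = 1.6758
  Y=1: P(Y=1) = 16/25, P(X|Y=1) = (5/16, 9/32, 3/8, 1/32) → H(X|Y=1) = 1.7260
H(X|Y) = (9/25)·1.6758 + (16/25)·1.7260 = 1.7079 bits

I(X;Y) = H(X) - H(X|Y) = 1.8026 - 1.7079 = 0.0947 bits

Cross-check via I(X;Y) = H(X) + H(Y) - H(X,Y): computing H(Y) from the column sums and H(X,Y) from the 8 cells in the same way gives H(Y) = 0.9427 bits and H(X,Y) = 2.6506 bits, so
I(X;Y) = 1.8026 + 0.9427 - 2.6506 = 0.0947 bits ✓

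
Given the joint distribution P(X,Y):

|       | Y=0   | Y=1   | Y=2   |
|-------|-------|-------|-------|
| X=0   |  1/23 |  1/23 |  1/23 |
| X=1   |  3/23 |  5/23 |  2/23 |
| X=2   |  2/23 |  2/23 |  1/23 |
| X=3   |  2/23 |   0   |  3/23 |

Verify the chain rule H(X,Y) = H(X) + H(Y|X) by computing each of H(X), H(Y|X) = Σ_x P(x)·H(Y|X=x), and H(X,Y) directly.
H(X) = 1.8630 bits, H(Y|X) = 1.3945 bits, H(X,Y) = 3.2575 bits

Marginal of X (row sums):
  P(X=0) = 1/23 + 1/23 + 1/23 = 3/23
  P(X=1) = 3/23 + 5/23 + 2/23 = 10/23
  P(X=2) = 2/23 + 2/23 + 1/23 = 5/23
  P(X=3) = 2/23 + 0 + 3/23 = 5/23
H(X) = -[(3/23)·log₂(3/23) + (10/23)·log₂(10/23) + (5/23)·log₂(5/23) + (5/23)·log₂(5/23)]
  = 0.38330 + 0.52245 + 0.47862 + 0.47862 = 1.8630 bits

H(Y|X) = Σ_x P(x)·H(Y|X=x):
  X=0: P(X=0) = 3/23, P(Y|X=0) = (1/3, 1/3, 1/3) → H(Y|X=0) = 1.58496
  X=1: P(X=1) = 10/23, P(Y|X=1) = (3/10, 1/2, 1/5) → H(Y|X=1) = 1.48548
  X=2: P(X=2) = 5/23, P(Y|X=2) = (2/5, 2/5, 1/5) → H(Y|X=2) = 1.52193
  X=3: P(X=3) = 5/23, P(Y|X=3) = (2/5, 0, 3/5) → H(Y|X=3) = 0.97095
H(Y|X) = (3/23)·1.58496 + (10/23)·1.48548 + (5/23)·1.52193 + (5/23)·0.97095 = 1.3945 bits

H(X,Y) = -Σ_{x,y} P(x,y) log₂ P(x,y). Per-cell terms -P(x,y)·log₂P(x,y):
  X=0: 0.19668, 0.19668, 0.19668
  X=1: 0.38330, 0.47862, 0.30640
  X=2: 0.30640, 0.30640, 0.19668
  X=3: 0.30640, 0.00000, 0.38330
  (cells with P = 0 contribute 0)
Sum of the 12 terms: H(X,Y) = 3.2575 bits

Chain rule check:
  H(X) + H(Y|X) = 1.8630 + 1.3945 = 3.2575 bits
  H(X,Y) = 3.2575 bits
✓ Chain rule verified.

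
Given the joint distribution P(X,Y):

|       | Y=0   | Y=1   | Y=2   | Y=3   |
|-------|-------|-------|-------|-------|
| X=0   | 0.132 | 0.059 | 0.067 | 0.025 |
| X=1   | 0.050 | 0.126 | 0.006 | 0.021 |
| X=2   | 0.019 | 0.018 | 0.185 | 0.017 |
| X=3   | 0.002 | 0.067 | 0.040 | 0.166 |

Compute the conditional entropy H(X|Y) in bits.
1.4486 bits

H(X|Y) = H(X,Y) - H(Y)

H(X,Y) = -Σ_{x,y} P(x,y) log₂ P(x,y). Per-cell terms -P(x,y)·log₂P(x,y):
  X=0: 0.3856, 0.2409, 0.2613, 0.1330
  X=1: 0.2161, 0.3766, 0.0443, 0.1170
  X=2: 0.1086, 0.1043, 0.4504, 0.0999
  X=3: 0.0179, 0.2613, 0.1858, 0.4301
Sum of the 16 terms: H(X,Y) = 3.4331 bits

Marginal of Y (column sums):
  P(Y=0) = 0.132 + 0.050 + 0.019 + 0.002 = 0.203
  P(Y=1) = 0.059 + 0.126 + 0.018 + 0.067 = 0.270
  P(Y=2) = 0.067 + 0.006 + 0.185 + 0.040 = 0.298
  P(Y=3) = 0.025 + 0.021 + 0.017 + 0.166 = 0.229
H(Y) = -[0.203·log₂(0.203) + 0.270·log₂(0.270) + 0.298·log₂(0.298) + 0.229·log₂(0.229)]
  = 0.4670 + 0.5100 + 0.5205 + 0.4870 = 1.9845 bits

H(X|Y) = H(X,Y) - H(Y) = 3.4331 - 1.9845 = 1.4486 bits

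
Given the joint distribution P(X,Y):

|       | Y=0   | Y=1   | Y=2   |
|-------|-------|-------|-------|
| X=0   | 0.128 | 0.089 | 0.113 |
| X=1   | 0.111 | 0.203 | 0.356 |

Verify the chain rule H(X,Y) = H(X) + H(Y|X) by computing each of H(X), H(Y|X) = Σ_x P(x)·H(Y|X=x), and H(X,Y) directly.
H(X) = 0.9149 bits, H(Y|X) = 1.4802 bits, H(X,Y) = 2.3952 bits

Marginal of X (row sums):
  P(X=0) = 0.128 + 0.089 + 0.113 = 0.330
  P(X=1) = 0.111 + 0.203 + 0.356 = 0.670
H(X) = -[0.330·log₂(0.330) + 0.670·log₂(0.670)]
  = 0.527822 + 0.387104 = 0.9149 bits

H(Y|X) = Σ_x P(x)·H(Y|X=x):
  X=0: P(X=0) = 0.330, P(Y|X=0) = (64/165, 89/330, 113/330) → H(Y|X=0) = 1.569290
  X=1: P(X=1) = 0.670, P(Y|X=1) = (111/670, 203/670, 178/335) → H(Y|X=1) = 1.436369
H(Y|X) = 0.330·1.569290 + 0.670·1.436369 = 1.4802 bits

H(X,Y) = -Σ_{x,y} P(x,y) log₂ P(x,y). Per-cell terms -P(x,y)·log₂P(x,y):
  X=0: 0.379620, 0.310615, 0.355453
  X=1: 0.352022, 0.466991, 0.530458
Sum of the 6 terms: H(X,Y) = 2.3952 bits

Chain rule check:
  H(X) + H(Y|X) = 0.9149 + 1.4802 = 2.3951 bits
  H(X,Y) = 2.3952 bits
✓ Chain rule verified (Δ = 0.0001 is 4-dp rounding noise: each of the three values was rounded independently).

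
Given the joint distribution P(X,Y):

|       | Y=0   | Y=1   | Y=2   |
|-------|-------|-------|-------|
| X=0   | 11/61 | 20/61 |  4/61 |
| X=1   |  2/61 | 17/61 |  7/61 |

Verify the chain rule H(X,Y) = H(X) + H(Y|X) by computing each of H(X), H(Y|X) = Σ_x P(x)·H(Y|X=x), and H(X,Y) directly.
H(X) = 0.9842 bits, H(Y|X) = 1.2804 bits, H(X,Y) = 2.2647 bits

Marginal of X (row sums):
  P(X=0) = 11/61 + 20/61 + 4/61 = 35/61
  P(X=1) = 2/61 + 17/61 + 7/61 = 26/61
H(X) = -[(35/61)·log₂(35/61) + (26/61)·log₂(26/61)]
  = 0.45985 + 0.52439 = 0.9842 bits

H(Y|X) = Σ_x P(x)·H(Y|X=x):
  X=0: P(X=0) = 35/61, P(Y|X=0) = (11/35, 4/7, 4/35) → H(Y|X=0) = 1.34379
  X=1: P(X=1) = 26/61, P(Y|X=1) = (1/13, 17/26, 7/26) → H(Y|X=1) = 1.19512
H(Y|X) = (35/61)·1.34379 + (26/61)·1.19512 = 1.2804 bits

H(X,Y) = -Σ_{x,y} P(x,y) log₂ P(x,y). Per-cell terms -P(x,y)·log₂P(x,y):
  X=0: 0.44565, 0.52748, 0.25775
  X=1: 0.16166, 0.51370, 0.35842
Sum of the 6 terms: H(X,Y) = 2.2647 bits

Chain rule check:
  H(X) + H(Y|X) = 0.9842 + 1.2804 = 2.2646 bits
  H(X,Y) = 2.2647 bits
✓ Chain rule verified (Δ = 0.0001 is 4-dp rounding noise: each of the three values was rounded independently).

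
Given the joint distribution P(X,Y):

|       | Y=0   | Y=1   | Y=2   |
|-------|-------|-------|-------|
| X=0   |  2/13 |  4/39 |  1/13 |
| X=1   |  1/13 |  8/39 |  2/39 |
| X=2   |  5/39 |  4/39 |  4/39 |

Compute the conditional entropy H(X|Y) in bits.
1.5180 bits

H(X|Y) = H(X,Y) - H(Y)

H(X,Y) = -Σ_{x,y} P(x,y) log₂ P(x,y). Per-cell terms -P(x,y)·log₂P(x,y):
  X=0: 0.41545, 0.33696, 0.28465
  X=1: 0.28465, 0.46880, 0.21976
  X=2: 0.37993, 0.33696, 0.33696
Sum of the 9 terms: H(X,Y) = 3.0641 bits

Marginal of Y (column sums):
  P(Y=0) = 2/13 + 1/13 + 5/39 = 14/39
  P(Y=1) = 4/39 + 8/39 + 4/39 = 16/39
  P(Y=2) = 1/13 + 2/39 + 4/39 = 3/13
H(Y) = -[(14/39)·log₂(14/39) + (16/39)·log₂(16/39) + (3/13)·log₂(3/13)]
  = 0.53058 + 0.52734 + 0.48819 = 1.5461 bits

H(X|Y) = H(X,Y) - H(Y) = 3.0641 - 1.5461 = 1.5180 bits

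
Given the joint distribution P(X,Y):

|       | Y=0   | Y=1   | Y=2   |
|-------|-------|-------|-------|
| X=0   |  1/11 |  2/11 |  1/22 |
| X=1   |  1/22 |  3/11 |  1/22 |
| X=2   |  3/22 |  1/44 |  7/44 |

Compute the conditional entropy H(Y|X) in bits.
1.2369 bits

H(Y|X) = H(X,Y) - H(X)

H(X,Y) = -Σ_{x,y} P(x,y) log₂ P(x,y). Per-cell terms -P(x,y)·log₂P(x,y):
  X=0: 0.314494, 0.447169, 0.202701
  X=1: 0.202701, 0.511219, 0.202701
  X=2: 0.391973, 0.124078, 0.421921
Sum of the 9 terms: H(X,Y) = 2.81896 bits

Marginal of X (row sums):
  P(X=0) = 1/11 + 2/11 + 1/22 = 7/22
  P(X=1) = 1/22 + 3/11 + 1/22 = 4/11
  P(X=2) = 3/22 + 1/44 + 7/44 = 7/22
H(X) = -[(7/22)·log₂(7/22) + (4/11)·log₂(4/11) + (7/22)·log₂(7/22)]
  = 0.525661 + 0.530702 + 0.525661 = 1.58202 bits

H(Y|X) = H(X,Y) - H(X) = 2.81896 - 1.58202 = 1.2369 bits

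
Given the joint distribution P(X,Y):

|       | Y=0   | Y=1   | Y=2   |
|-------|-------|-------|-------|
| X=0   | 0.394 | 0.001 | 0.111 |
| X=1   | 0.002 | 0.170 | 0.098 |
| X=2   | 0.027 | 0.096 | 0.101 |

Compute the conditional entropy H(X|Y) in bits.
0.9141 bits

H(X|Y) = H(X,Y) - H(Y)

H(X,Y) = -Σ_{x,y} P(x,y) log₂ P(x,y). Per-cell terms -P(x,y)·log₂P(x,y):
  X=0: 0.5294306, 0.0099658, 0.3520219
  X=1: 0.0179316, 0.4345869, 0.3284053
  X=2: 0.1406942, 0.3245589, 0.3340649
Sum of the 9 terms: H(X,Y) = 2.471660 bits

Marginal of Y (column sums):
  P(Y=0) = 0.394 + 0.002 + 0.027 = 0.423
  P(Y=1) = 0.001 + 0.170 + 0.096 = 0.267
  P(Y=2) = 0.111 + 0.098 + 0.101 = 0.310
H(Y) = -[0.423·log₂(0.423) + 0.267·log₂(0.267) + 0.310·log₂(0.310)]
  = 0.5250574 + 0.5086586 + 0.5237946 = 1.557511 bits

H(X|Y) = H(X,Y) - H(Y) = 2.471660 - 1.557511 = 0.9141 bits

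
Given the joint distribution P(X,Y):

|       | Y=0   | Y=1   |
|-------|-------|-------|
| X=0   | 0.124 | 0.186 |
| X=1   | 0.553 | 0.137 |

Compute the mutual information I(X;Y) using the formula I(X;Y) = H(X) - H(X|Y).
0.1105 bits

I(X;Y) = H(X) - H(X|Y)

Marginal of X (row sums):
  P(X=0) = 0.124 + 0.186 = 0.310
  P(X=1) = 0.553 + 0.137 = 0.690
H(X) = -[0.310·log₂(0.310) + 0.690·log₂(0.690)]
  = 0.52379 + 0.36938 = 0.8932 bits

Marginal of Y (column sums):
  P(Y=0) = 0.124 + 0.553 = 0.677
  P(Y=1) = 0.186 + 0.137 = 0.323
H(X|Y) = Σ_y P(y)·H(X|Y=y):
  Y=0: P(Y=0) = 0.677, P(X|Y=0) = (124/677, 553/677) → H(X|Y=0) = 0.68694
  Y=1: P(Y=1) = 0.323, P(X|Y=1) = (186/323, 137/323) → H(X|Y=1) = 0.98333
H(X|Y) = 0.677·0.68694 + 0.323·0.98333 = 0.7827 bits

I(X;Y) = H(X) - H(X|Y) = 0.8932 - 0.7827 = 0.1105 bits

Cross-check via I(X;Y) = H(X) + H(Y) - H(X,Y): computing H(Y) from the column sums and H(X,Y) from the 4 cells in the same way gives H(Y) = 0.9076 bits and H(X,Y) = 1.6903 bits, so
I(X;Y) = 0.8932 + 0.9076 - 1.6903 = 0.1105 bits ✓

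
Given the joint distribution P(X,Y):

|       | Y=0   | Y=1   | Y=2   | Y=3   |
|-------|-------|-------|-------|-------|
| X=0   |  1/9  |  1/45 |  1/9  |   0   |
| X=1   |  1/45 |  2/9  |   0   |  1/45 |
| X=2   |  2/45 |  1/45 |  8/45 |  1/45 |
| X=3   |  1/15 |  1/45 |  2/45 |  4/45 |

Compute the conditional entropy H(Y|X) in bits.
1.3360 bits

H(Y|X) = H(X,Y) - H(X)

H(X,Y) = -Σ_{x,y} P(x,y) log₂ P(x,y). Per-cell terms -P(x,y)·log₂P(x,y):
  X=0: 0.35221, 0.12204, 0.35221, 0.00000
  X=1: 0.12204, 0.48221, 0.00000, 0.12204
  X=2: 0.19964, 0.12204, 0.44300, 0.12204
  X=3: 0.26046, 0.12204, 0.19964, 0.31039
  (cells with P = 0 contribute 0)
Sum of the 16 terms: H(X,Y) = 3.3320 bits

Marginal of X (row sums):
  P(X=0) = 1/9 + 1/45 + 1/9 + 0 = 11/45
  P(X=1) = 1/45 + 2/9 + 0 + 1/45 = 4/15
  P(X=2) = 2/45 + 1/45 + 8/45 + 1/45 = 4/15
  P(X=3) = 1/15 + 1/45 + 2/45 + 4/45 = 2/9
H(X) = -[(11/45)·log₂(11/45) + (4/15)·log₂(4/15) + (4/15)·log₂(4/15) + (2/9)·log₂(2/9)]
  = 0.49681 + 0.50850 + 0.50850 + 0.48221 = 1.9960 bits

H(Y|X) = H(X,Y) - H(X) = 3.3320 - 1.9960 = 1.3360 bits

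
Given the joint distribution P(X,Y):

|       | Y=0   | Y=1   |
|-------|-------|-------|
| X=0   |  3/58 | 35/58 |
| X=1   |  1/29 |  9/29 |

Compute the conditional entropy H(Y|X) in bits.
0.4228 bits

H(Y|X) = H(X,Y) - H(X)

H(X,Y) = -Σ_{x,y} P(x,y) log₂ P(x,y). Per-cell terms -P(x,y)·log₂P(x,y):
  X=0: 0.22102, 0.43973
  X=1: 0.16752, 0.52388
Sum of the 4 terms: H(X,Y) = 1.35215 bits

Marginal of X (row sums):
  P(X=0) = 3/58 + 35/58 = 19/29
  P(X=1) = 1/29 + 9/29 = 10/29
H(X) = -[(19/29)·log₂(19/29) + (10/29)·log₂(10/29)]
  = 0.39969 + 0.52967 = 0.92936 bits

H(Y|X) = H(X,Y) - H(X) = 1.35215 - 0.92936 = 0.4228 bits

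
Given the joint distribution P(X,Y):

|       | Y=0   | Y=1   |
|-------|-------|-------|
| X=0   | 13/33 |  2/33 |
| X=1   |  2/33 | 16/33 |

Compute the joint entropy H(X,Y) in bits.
1.5260 bits

H(X,Y) = -Σ_{x,y} P(x,y) log₂ P(x,y). Per-cell terms -P(x,y)·log₂P(x,y):
  X=0: 0.5294, 0.2451
  X=1: 0.2451, 0.5064
Sum of the 4 terms: H(X,Y) = 1.5260 bits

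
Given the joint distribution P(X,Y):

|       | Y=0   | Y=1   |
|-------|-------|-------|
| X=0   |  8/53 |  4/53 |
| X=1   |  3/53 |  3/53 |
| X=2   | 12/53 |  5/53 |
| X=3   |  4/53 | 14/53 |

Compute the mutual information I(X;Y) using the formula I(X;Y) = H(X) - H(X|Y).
0.1387 bits

I(X;Y) = H(X) - H(X|Y)

Marginal of X (row sums):
  P(X=0) = 8/53 + 4/53 = 12/53
  P(X=1) = 3/53 + 3/53 = 6/53
  P(X=2) = 12/53 + 5/53 = 17/53
  P(X=3) = 4/53 + 14/53 = 18/53
H(X) = -[(12/53)·log₂(12/53) + (6/53)·log₂(6/53) + (17/53)·log₂(17/53) + (18/53)·log₂(18/53)]
  = 0.4852 + 0.3558 + 0.5262 + 0.5291 = 1.8963 bits

Marginal of Y (column sums):
  P(Y=0) = 8/53 + 3/53 + 12/53 + 4/53 = 27/53
  P(Y=1) = 4/53 + 3/53 + 5/53 + 14/53 = 26/53
H(X|Y) = Σ_y P(y)·H(X|Y=y):
  Y=0: P(Y=0) = 27/53, P(X|Y=0) = (8/27, 1/9, 4/9, 4/27) → H(X|Y=0) = 1.8003
  Y=1: P(Y=1) = 26/53, P(X|Y=1) = (2/13, 3/26, 5/26, 7/13) → H(X|Y=1) = 1.7132
H(X|Y) = (27/53)·1.8003 + (26/53)·1.7132 = 1.7576 bits

I(X;Y) = H(X) - H(X|Y) = 1.8963 - 1.7576 = 0.1387 bits

Cross-check via I(X;Y) = H(X) + H(Y) - H(X,Y): computing H(Y) from the column sums and H(X,Y) from the 8 cells in the same way gives H(Y) = 0.9997 bits and H(X,Y) = 2.7573 bits, so
I(X;Y) = 1.8963 + 0.9997 - 2.7573 = 0.1387 bits ✓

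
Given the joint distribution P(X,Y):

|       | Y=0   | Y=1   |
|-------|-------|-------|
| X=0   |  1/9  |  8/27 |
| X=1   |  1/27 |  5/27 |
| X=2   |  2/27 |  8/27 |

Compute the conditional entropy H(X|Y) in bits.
1.5327 bits

H(X|Y) = H(X,Y) - H(Y)

H(X,Y) = -Σ_{x,y} P(x,y) log₂ P(x,y). Per-cell terms -P(x,y)·log₂P(x,y):
  X=0: 0.3522, 0.5200
  X=1: 0.1761, 0.4505
  X=2: 0.2781, 0.5200
Sum of the 6 terms: H(X,Y) = 2.2969 bits

Marginal of Y (column sums):
  P(Y=0) = 1/9 + 1/27 + 2/27 = 2/9
  P(Y=1) = 8/27 + 5/27 + 8/27 = 7/9
H(Y) = -[(2/9)·log₂(2/9) + (7/9)·log₂(7/9)]
  = 0.4822 + 0.2820 = 0.7642 bits

H(X|Y) = H(X,Y) - H(Y) = 2.2969 - 0.7642 = 1.5327 bits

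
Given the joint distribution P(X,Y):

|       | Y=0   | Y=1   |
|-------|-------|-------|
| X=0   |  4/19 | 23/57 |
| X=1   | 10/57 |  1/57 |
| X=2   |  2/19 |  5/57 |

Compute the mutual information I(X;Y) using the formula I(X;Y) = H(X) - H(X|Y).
0.1536 bits

I(X;Y) = H(X) - H(X|Y)

Marginal of X (row sums):
  P(X=0) = 4/19 + 23/57 = 35/57
  P(X=1) = 10/57 + 1/57 = 11/57
  P(X=2) = 2/19 + 5/57 = 11/57
H(X) = -[(35/57)·log₂(35/57) + (11/57)·log₂(11/57) + (11/57)·log₂(11/57)]
  = 0.43204 + 0.45804 + 0.45804 = 1.3481 bits

Marginal of Y (column sums):
  P(Y=0) = 4/19 + 10/57 + 2/19 = 28/57
  P(Y=1) = 23/57 + 1/57 + 5/57 = 29/57
H(X|Y) = Σ_y P(y)·H(X|Y=y):
  Y=0: P(Y=0) = 28/57, P(X|Y=0) = (3/7, 5/14, 3/14) → H(X|Y=0) = 1.53062
  Y=1: P(Y=1) = 29/57, P(X|Y=1) = (23/29, 1/29, 5/29) → H(X|Y=1) = 0.87000
H(X|Y) = (28/57)·1.53062 + (29/57)·0.87000 = 1.1945 bits

I(X;Y) = H(X) - H(X|Y) = 1.3481 - 1.1945 = 0.1536 bits

Cross-check via I(X;Y) = H(X) + H(Y) - H(X,Y): computing H(Y) from the column sums and H(X,Y) from the 6 cells in the same way gives H(Y) = 0.9998 bits and H(X,Y) = 2.1943 bits, so
I(X;Y) = 1.3481 + 0.9998 - 2.1943 = 0.1536 bits ✓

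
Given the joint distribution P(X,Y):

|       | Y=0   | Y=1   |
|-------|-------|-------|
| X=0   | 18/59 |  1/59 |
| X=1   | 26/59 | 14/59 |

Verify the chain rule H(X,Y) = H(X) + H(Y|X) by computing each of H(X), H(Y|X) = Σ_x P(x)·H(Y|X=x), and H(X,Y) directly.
H(X) = 0.9066 bits, H(Y|X) = 0.7291 bits, H(X,Y) = 1.6356 bits

Marginal of X (row sums):
  P(X=0) = 18/59 + 1/59 = 19/59
  P(X=1) = 26/59 + 14/59 = 40/59
H(X) = -[(19/59)·log₂(19/59) + (40/59)·log₂(40/59)]
  = 0.52643 + 0.38015 = 0.9066 bits

H(Y|X) = Σ_x P(x)·H(Y|X=x):
  X=0: P(X=0) = 19/59, P(Y|X=0) = (18/19, 1/19) → H(Y|X=0) = 0.29747
  X=1: P(X=1) = 40/59, P(Y|X=1) = (13/20, 7/20) → H(Y|X=1) = 0.93407
H(Y|X) = (19/59)·0.29747 + (40/59)·0.93407 = 0.7291 bits

H(X,Y) = -Σ_{x,y} P(x,y) log₂ P(x,y). Per-cell terms -P(x,y)·log₂P(x,y):
  X=0: 0.52252, 0.09971
  X=1: 0.52097, 0.49244
Sum of the 4 terms: H(X,Y) = 1.6356 bits

Chain rule check:
  H(X) + H(Y|X) = 0.9066 + 0.7291 = 1.6357 bits
  H(X,Y) = 1.6356 bits
✓ Chain rule verified (Δ = 0.0001 is 4-dp rounding noise: each of the three values was rounded independently).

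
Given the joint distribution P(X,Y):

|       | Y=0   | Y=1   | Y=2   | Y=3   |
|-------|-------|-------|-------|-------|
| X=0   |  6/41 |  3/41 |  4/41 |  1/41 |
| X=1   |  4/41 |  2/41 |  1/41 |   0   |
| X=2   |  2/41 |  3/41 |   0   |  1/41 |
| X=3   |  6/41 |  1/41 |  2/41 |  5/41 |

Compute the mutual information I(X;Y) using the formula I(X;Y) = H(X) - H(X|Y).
0.2229 bits

I(X;Y) = H(X) - H(X|Y)

Marginal of X (row sums):
  P(X=0) = 6/41 + 3/41 + 4/41 + 1/41 = 14/41
  P(X=1) = 4/41 + 2/41 + 1/41 + 0 = 7/41
  P(X=2) = 2/41 + 3/41 + 0 + 1/41 = 6/41
  P(X=3) = 6/41 + 1/41 + 2/41 + 5/41 = 14/41
H(X) = -[(14/41)·log₂(14/41) + (7/41)·log₂(7/41) + (6/41)·log₂(6/41) + (14/41)·log₂(14/41)]
  = 0.52934 + 0.43540 + 0.40574 + 0.52934 = 1.8998 bits

Marginal of Y (column sums):
  P(Y=0) = 6/41 + 4/41 + 2/41 + 6/41 = 18/41
  P(Y=1) = 3/41 + 2/41 + 3/41 + 1/41 = 9/41
  P(Y=2) = 4/41 + 1/41 + 0 + 2/41 = 7/41
  P(Y=3) = 1/41 + 0 + 1/41 + 5/41 = 7/41
H(X|Y) = Σ_y P(y)·H(X|Y=y):
  Y=0: P(Y=0) = 18/41, P(X|Y=0) = (1/3, 2/9, 1/9, 1/3) → H(X|Y=0) = 1.89106
  Y=1: P(Y=1) = 9/41, P(X|Y=1) = (1/3, 2/9, 1/3, 1/9) → H(X|Y=1) = 1.89106
  Y=2: P(Y=2) = 7/41, P(X|Y=2) = (4/7, 1/7, 0, 2/7) → H(X|Y=2) = 1.37878
  Y=3: P(Y=3) = 7/41, P(X|Y=3) = (1/7, 0, 1/7, 5/7) → H(X|Y=3) = 1.14883
H(X|Y) = (18/41)·1.89106 + (9/41)·1.89106 + (7/41)·1.37878 + (7/41)·1.14883 = 1.6769 bits

I(X;Y) = H(X) - H(X|Y) = 1.8998 - 1.6769 = 0.2229 bits

Cross-check via I(X;Y) = H(X) + H(Y) - H(X,Y): computing H(Y) from the column sums and H(X,Y) from the 16 cells in the same way gives H(Y) = 1.8724 bits and H(X,Y) = 3.5493 bits, so
I(X;Y) = 1.8998 + 1.8724 - 3.5493 = 0.2229 bits ✓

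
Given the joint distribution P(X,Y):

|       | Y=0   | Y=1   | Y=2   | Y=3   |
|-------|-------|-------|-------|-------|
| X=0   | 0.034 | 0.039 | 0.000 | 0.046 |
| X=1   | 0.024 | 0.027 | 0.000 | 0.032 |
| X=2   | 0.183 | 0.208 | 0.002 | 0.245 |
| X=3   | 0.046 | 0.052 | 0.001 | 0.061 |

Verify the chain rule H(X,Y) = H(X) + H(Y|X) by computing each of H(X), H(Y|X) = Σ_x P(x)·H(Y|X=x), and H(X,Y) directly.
H(X) = 1.5002 bits, H(Y|X) = 1.5982 bits, H(X,Y) = 3.0984 bits

Marginal of X (row sums):
  P(X=0) = 0.034 + 0.039 + 0.000 + 0.046 = 0.119
  P(X=1) = 0.024 + 0.027 + 0.000 + 0.032 = 0.083
  P(X=2) = 0.183 + 0.208 + 0.002 + 0.245 = 0.638
  P(X=3) = 0.046 + 0.052 + 0.001 + 0.061 = 0.160
H(X) = -[0.119·log₂(0.119) + 0.083·log₂(0.083) + 0.638·log₂(0.638) + 0.160·log₂(0.160)]
  = 0.365445 + 0.298032 + 0.413661 + 0.423017 = 1.5002 bits

H(Y|X) = Σ_x P(x)·H(Y|X=x):
  X=0: P(X=0) = 0.119, P(Y|X=0) = (2/7, 39/119, 0, 46/119) → H(Y|X=0) = 1.573908
  X=1: P(X=1) = 0.083, P(Y|X=1) = (24/83, 27/83, 0, 32/83) → H(Y|X=1) = 1.574786
  X=2: P(X=2) = 0.638, P(Y|X=2) = (183/638, 104/319, 1/319, 245/638) → H(Y|X=2) = 1.600264
  X=3: P(X=3) = 0.160, P(Y|X=3) = (23/80, 13/40, 1/160, 61/160) → H(Y|X=3) = 1.620168
H(Y|X) = 0.119·1.573908 + 0.083·1.574786 + 0.638·1.600264 + 0.160·1.620168 = 1.5982 bits

H(X,Y) = -Σ_{x,y} P(x,y) log₂ P(x,y). Per-cell terms -P(x,y)·log₂P(x,y):
  X=0: 0.165863, 0.182535, 0.000000, 0.204342
  X=1: 0.129140, 0.140694, 0.000000, 0.158905
  X=2: 0.448365, 0.471192, 0.017932, 0.497141
  X=3: 0.204342, 0.221798, 0.009966, 0.246138
  (cells with P = 0 contribute 0)
Sum of the 16 terms: H(X,Y) = 3.0984 bits

Chain rule check:
  H(X) + H(Y|X) = 1.5002 + 1.5982 = 3.0984 bits
  H(X,Y) = 3.0984 bits
✓ Chain rule verified.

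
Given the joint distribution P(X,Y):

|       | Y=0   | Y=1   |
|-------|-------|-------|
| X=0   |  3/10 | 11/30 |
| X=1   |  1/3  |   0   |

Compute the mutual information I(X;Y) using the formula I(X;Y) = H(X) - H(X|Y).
0.2862 bits

I(X;Y) = H(X) - H(X|Y)

Marginal of X (row sums):
  P(X=0) = 3/10 + 11/30 = 2/3
  P(X=1) = 1/3 + 0 = 1/3
H(X) = -[(2/3)·log₂(2/3) + (1/3)·log₂(1/3)]
  = 0.38998 + 0.52832 = 0.91830 bits

Marginal of Y (column sums):
  P(Y=0) = 3/10 + 1/3 = 19/30
  P(Y=1) = 11/30 + 0 = 11/30
H(X|Y) = Σ_y P(y)·H(X|Y=y):
  Y=0: P(Y=0) = 19/30, P(X|Y=0) = (9/19, 10/19) → H(X|Y=0) = 0.99800
  Y=1: P(Y=1) = 11/30, P(X|Y=1) = (1, 0) → H(X|Y=1) = 0.00000
H(X|Y) = (19/30)·0.99800 + (11/30)·0.00000 = 0.63207 bits

I(X;Y) = H(X) - H(X|Y) = 0.91830 - 0.63207 = 0.2862 bits

Cross-check via I(X;Y) = H(X) + H(Y) - H(X,Y): computing H(Y) from the column sums and H(X,Y) from the 4 cells in the same way gives H(Y) = 0.94808 bits and H(X,Y) = 1.58015 bits, so
I(X;Y) = 0.91830 + 0.94808 - 1.58015 = 0.2862 bits ✓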